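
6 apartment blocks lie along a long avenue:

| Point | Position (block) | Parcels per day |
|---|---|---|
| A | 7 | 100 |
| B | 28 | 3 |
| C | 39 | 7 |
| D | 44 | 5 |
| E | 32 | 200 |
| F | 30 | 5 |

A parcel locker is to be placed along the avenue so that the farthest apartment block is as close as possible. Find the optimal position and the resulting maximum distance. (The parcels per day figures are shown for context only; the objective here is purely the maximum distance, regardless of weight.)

location 25.5, max distance 18.5

The 1-center on a line is the midpoint of the two extreme points: leftmost at 7, rightmost at 44.
Optimal location = (7 + 44)/2 = 25.5; maximum distance = (44 − 7)/2 = 18.5.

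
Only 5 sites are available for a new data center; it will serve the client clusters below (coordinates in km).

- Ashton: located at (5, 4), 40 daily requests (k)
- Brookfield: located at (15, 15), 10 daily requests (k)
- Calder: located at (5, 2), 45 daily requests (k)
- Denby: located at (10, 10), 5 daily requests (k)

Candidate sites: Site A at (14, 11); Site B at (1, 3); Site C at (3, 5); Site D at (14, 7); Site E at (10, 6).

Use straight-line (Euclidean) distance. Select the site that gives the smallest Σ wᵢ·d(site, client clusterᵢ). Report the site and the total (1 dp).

Total weighted distance at each candidate:
  Site A (14, 11): total = 1090.7
  Site B (1, 3): total = 591.9
  Site C (3, 5): total = 450.9
  Site D (14, 7): total = 948.4
  Site E (10, 6): total = 626.5
Minimum is at Site C with total 450.9 km.

Site C, total 450.9 km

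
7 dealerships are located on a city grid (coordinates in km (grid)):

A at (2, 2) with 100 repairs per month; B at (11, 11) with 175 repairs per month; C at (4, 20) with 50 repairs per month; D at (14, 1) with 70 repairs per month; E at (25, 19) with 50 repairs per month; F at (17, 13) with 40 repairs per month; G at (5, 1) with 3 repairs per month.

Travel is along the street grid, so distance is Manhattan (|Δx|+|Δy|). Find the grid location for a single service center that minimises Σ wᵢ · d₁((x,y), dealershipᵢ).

(11, 11)

Manhattan distance separates: Σwᵢ(|x−xᵢ|+|y−yᵢ|) = Σwᵢ|x−xᵢ| + Σwᵢ|y−yᵢ|, so x and y are optimised independently as 1-D weighted medians.
Total weight W = 488; half = 244.
x-coordinate, sorted with cumulative weight:
  x=2 (A, w=100) cum 100
  x=4 (C, w=50) cum 150
  x=5 (G, w=3) cum 153
  x=11 (B, w=175) cum 328  ← median
  x=14 (D, w=70) cum 398
  x=17 (F, w=40) cum 438
  x=25 (E, w=50) cum 488
⇒ x* = 11
y-coordinate, sorted with cumulative weight:
  y=1 (D, w=70) cum 70
  y=1 (G, w=3) cum 73
  y=2 (A, w=100) cum 173
  y=11 (B, w=175) cum 348  ← median
  y=13 (F, w=40) cum 388
  y=19 (E, w=50) cum 438
  y=20 (C, w=50) cum 488
⇒ y* = 11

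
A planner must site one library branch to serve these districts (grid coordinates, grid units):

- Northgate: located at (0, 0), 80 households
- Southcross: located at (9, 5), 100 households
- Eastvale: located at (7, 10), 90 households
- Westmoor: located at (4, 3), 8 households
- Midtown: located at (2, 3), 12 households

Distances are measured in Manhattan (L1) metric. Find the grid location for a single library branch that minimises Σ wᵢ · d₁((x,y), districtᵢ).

(7, 5)

Manhattan distance separates: Σwᵢ(|x−xᵢ|+|y−yᵢ|) = Σwᵢ|x−xᵢ| + Σwᵢ|y−yᵢ|, so x and y are optimised independently as 1-D weighted medians.
Total weight W = 290; half = 145.
x-coordinate, sorted with cumulative weight:
  x=0 (Northgate, w=80) cum 80
  x=2 (Midtown, w=12) cum 92
  x=4 (Westmoor, w=8) cum 100
  x=7 (Eastvale, w=90) cum 190  ← median
  x=9 (Southcross, w=100) cum 290
⇒ x* = 7
y-coordinate, sorted with cumulative weight:
  y=0 (Northgate, w=80) cum 80
  y=3 (Westmoor, w=8) cum 88
  y=3 (Midtown, w=12) cum 100
  y=5 (Southcross, w=100) cum 200  ← median
  y=10 (Eastvale, w=90) cum 290
⇒ y* = 5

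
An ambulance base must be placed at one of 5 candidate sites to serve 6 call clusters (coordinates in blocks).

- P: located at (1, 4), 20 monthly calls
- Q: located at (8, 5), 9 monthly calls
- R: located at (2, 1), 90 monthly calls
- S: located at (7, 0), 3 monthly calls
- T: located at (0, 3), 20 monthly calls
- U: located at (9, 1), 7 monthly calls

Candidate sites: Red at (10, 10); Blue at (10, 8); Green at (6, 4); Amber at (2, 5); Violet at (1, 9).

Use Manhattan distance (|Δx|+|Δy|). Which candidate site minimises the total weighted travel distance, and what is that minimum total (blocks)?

Total weighted distance at each candidate:
  Red (10, 10): total = 2342
  Blue (10, 8): total = 2044
  Green (6, 4): total = 954
  Amber (2, 5): total = 641
  Violet (1, 9): total = 1306
Minimum is at Amber with total 641 blocks.

Amber, total 641 blocks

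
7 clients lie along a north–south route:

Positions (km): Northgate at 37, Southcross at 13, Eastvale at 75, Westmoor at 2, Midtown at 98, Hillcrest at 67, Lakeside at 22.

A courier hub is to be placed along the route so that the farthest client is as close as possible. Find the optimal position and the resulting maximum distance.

The 1-center on a line is the midpoint of the two extreme points: leftmost at 2, rightmost at 98.
Optimal location = (2 + 98)/2 = 50; maximum distance = (98 − 2)/2 = 48.

location 50, max distance 48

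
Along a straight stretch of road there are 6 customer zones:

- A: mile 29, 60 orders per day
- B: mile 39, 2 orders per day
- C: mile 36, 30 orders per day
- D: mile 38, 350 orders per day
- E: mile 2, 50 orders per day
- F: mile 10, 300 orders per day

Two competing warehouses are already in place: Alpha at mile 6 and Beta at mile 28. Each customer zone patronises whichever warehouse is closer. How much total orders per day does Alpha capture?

The indifferent point is the midpoint (6+28)/2 = 17; customer zones left of it (closer to Alpha at 6) go to Alpha, those right go to Beta.
  E at 2 (w=50) → Alpha
  F at 10 (w=300) → Alpha
  A at 29 (w=60) → Beta
  C at 36 (w=30) → Beta
  D at 38 (w=350) → Beta
  B at 39 (w=2) → Beta
Alpha captures 350; Beta captures 442.

350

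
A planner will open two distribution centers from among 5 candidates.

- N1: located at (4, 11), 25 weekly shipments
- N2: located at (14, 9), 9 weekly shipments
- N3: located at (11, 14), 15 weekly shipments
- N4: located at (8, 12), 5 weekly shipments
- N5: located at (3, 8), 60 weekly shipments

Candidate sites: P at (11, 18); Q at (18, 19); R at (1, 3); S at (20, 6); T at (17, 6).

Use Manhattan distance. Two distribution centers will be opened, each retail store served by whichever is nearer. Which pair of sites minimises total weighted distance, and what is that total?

Evaluate every pair (each demand assigned to the nearer of the two):
  {P, R}: total = 908
  {R, T}: total = 1034
  {Q, R}: total = 1081
  {R, S}: total = 1111
  {P, T}: total = 1469
  {P, S}: total = 1616
  {P, Q}: total = 1643
  {Q, T}: total = 1719
  {S, T}: total = 1749
  {Q, S}: total = 2011
Best pair: {P, R} with total 908.

{P, R}, total 908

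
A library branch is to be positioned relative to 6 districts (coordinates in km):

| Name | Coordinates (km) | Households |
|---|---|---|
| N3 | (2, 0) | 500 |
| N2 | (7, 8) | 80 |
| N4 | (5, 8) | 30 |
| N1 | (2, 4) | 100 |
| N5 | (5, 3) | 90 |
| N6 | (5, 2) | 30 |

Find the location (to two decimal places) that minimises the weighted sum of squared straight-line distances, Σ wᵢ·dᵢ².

(3.02, 1.94)

The minimiser of Σwᵢ‖p−pᵢ‖² is the weighted centroid p* = (Σwᵢpᵢ)/(Σwᵢ).
Σwᵢ = 830.
Σwᵢxᵢ = 500·2 + 80·7 + 30·5 + 100·2 + 90·5 + 30·5 = 2510.
Σwᵢyᵢ = 500·0 + 80·8 + 30·8 + 100·4 + 90·3 + 30·2 = 1610.
x* = 2510/830 = 3.02, y* = 1610/830 = 1.94.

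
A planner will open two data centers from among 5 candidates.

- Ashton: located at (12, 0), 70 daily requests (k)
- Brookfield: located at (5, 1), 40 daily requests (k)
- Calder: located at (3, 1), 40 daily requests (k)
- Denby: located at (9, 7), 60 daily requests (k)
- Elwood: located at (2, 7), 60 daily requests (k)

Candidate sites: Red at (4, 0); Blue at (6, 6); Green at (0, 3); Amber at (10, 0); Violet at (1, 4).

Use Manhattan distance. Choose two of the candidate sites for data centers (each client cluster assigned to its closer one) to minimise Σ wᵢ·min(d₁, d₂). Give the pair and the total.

{Blue, Amber}, total 1240

Evaluate every pair (each demand assigned to the nearer of the two):
  {Blue, Amber}: total = 1240
  {Red, Blue}: total = 1260
  {Amber, Violet}: total = 1300
  {Red, Amber}: total = 1320
  {Green, Amber}: total = 1420
  {Red, Violet}: total = 1620
  {Blue, Violet}: total = 1760
  {Red, Green}: total = 1800
  {Blue, Green}: total = 1820
  {Green, Violet}: total = 2430
Best pair: {Blue, Amber} with total 1240.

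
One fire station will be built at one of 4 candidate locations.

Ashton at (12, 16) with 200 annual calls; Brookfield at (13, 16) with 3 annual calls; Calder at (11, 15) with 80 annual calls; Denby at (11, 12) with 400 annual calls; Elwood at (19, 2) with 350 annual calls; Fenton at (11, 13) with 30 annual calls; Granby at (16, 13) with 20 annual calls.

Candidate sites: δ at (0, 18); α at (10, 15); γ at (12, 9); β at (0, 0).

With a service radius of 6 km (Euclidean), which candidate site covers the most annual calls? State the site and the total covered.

α, covering 713

Coverage radius r = 6 km; a point is covered iff (Δx)²+(Δy)² ≤ 6² = 36.
  δ (0, 18): covers {none} → 0
  α (10, 15): covers {Ashton, Brookfield, Calder, Denby, Fenton} → 713
  γ (12, 9): covers {Denby, Fenton, Granby} → 450
  β (0, 0): covers {none} → 0
Maximum coverage at α: 713 annual calls.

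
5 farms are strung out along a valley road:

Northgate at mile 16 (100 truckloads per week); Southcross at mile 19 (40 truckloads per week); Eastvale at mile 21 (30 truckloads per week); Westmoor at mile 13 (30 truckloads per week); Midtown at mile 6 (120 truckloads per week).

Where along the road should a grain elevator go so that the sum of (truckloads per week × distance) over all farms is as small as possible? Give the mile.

For a sum of weighted absolute distances on a line, the optimum is the weighted median (not the mean). Total weight W = 320; half-weight = 160.
Sort by position and accumulate weight:
  mile 6 (Midtown, w=120) → cum 120
  mile 13 (Westmoor, w=30) → cum 150
  mile 16 (Northgate, w=100) → cum 250  ≥ 160 → median here
  mile 19 (Southcross, w=40) → cum 290
  mile 21 (Eastvale, w=30) → cum 320
Optimal location: mile 16.

x = 16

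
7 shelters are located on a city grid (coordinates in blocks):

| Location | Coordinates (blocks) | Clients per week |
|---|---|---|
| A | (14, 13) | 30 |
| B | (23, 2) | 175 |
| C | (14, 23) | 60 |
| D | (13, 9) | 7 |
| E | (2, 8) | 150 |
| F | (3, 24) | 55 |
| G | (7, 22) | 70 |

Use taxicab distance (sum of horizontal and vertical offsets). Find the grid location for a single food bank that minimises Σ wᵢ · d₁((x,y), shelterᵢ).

(7, 8)

Manhattan distance separates: Σwᵢ(|x−xᵢ|+|y−yᵢ|) = Σwᵢ|x−xᵢ| + Σwᵢ|y−yᵢ|, so x and y are optimised independently as 1-D weighted medians.
Total weight W = 547; half = 273.5.
x-coordinate, sorted with cumulative weight:
  x=2 (E, w=150) cum 150
  x=3 (F, w=55) cum 205
  x=7 (G, w=70) cum 275  ← median
  x=13 (D, w=7) cum 282
  x=14 (A, w=30) cum 312
  x=14 (C, w=60) cum 372
  x=23 (B, w=175) cum 547
⇒ x* = 7
y-coordinate, sorted with cumulative weight:
  y=2 (B, w=175) cum 175
  y=8 (E, w=150) cum 325  ← median
  y=9 (D, w=7) cum 332
  y=13 (A, w=30) cum 362
  y=22 (G, w=70) cum 432
  y=23 (C, w=60) cum 492
  y=24 (F, w=55) cum 547
⇒ y* = 8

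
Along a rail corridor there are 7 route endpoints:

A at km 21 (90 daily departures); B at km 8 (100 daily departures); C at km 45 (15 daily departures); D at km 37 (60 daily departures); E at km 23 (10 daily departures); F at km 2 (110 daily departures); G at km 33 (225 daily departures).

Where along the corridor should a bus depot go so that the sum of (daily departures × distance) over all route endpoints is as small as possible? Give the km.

x = 23

For a sum of weighted absolute distances on a line, the optimum is the weighted median (not the mean). Total weight W = 610; half-weight = 305.
Sort by position and accumulate weight:
  km 2 (F, w=110) → cum 110
  km 8 (B, w=100) → cum 210
  km 21 (A, w=90) → cum 300
  km 23 (E, w=10) → cum 310  ≥ 305 → median here
  km 33 (G, w=225) → cum 535
  km 37 (D, w=60) → cum 595
  km 45 (C, w=15) → cum 610
Optimal location: km 23.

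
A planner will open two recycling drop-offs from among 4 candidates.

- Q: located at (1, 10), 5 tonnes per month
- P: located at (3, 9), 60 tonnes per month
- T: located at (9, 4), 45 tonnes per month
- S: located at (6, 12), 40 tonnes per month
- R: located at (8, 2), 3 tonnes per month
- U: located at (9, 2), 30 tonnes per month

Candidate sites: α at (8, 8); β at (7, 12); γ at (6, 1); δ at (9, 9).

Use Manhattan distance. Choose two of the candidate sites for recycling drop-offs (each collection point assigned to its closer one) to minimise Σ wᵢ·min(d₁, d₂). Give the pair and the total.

Evaluate every pair (each demand assigned to the nearer of the two):
  {α, β}: total = 893
  {β, γ}: total = 899
  {β, δ}: total = 899
  {α, γ}: total = 999
  {γ, δ}: total = 999
  {α, δ}: total = 1098
Best pair: {α, β} with total 893.

{α, β}, total 893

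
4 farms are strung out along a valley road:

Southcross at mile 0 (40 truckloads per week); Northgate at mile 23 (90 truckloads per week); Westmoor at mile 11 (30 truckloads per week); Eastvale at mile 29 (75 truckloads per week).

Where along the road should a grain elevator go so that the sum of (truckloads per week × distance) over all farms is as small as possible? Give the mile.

x = 23

For a sum of weighted absolute distances on a line, the optimum is the weighted median (not the mean). Total weight W = 235; half-weight = 117.5.
Sort by position and accumulate weight:
  mile 0 (Southcross, w=40) → cum 40
  mile 11 (Westmoor, w=30) → cum 70
  mile 23 (Northgate, w=90) → cum 160  ≥ 117.5 → median here
  mile 29 (Eastvale, w=75) → cum 235
Optimal location: mile 23.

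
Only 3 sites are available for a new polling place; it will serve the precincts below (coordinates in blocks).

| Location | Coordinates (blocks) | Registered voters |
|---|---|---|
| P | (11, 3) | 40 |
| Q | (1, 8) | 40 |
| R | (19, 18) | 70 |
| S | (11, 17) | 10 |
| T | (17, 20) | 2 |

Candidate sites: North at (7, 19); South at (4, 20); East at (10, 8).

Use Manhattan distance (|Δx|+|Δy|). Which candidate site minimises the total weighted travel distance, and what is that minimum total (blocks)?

Total weighted distance at each candidate:
  North (7, 19): total = 2472
  South (4, 20): total = 2876
  East (10, 8): total = 2068
Minimum is at East with total 2068 blocks.

East, total 2068 blocks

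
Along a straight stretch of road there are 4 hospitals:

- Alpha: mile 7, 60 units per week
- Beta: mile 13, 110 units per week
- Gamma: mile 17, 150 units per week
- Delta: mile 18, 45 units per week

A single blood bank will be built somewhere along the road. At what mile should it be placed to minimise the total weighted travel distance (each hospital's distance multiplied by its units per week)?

x = 17

For a sum of weighted absolute distances on a line, the optimum is the weighted median (not the mean). Total weight W = 365; half-weight = 182.5.
Sort by position and accumulate weight:
  mile 7 (Alpha, w=60) → cum 60
  mile 13 (Beta, w=110) → cum 170
  mile 17 (Gamma, w=150) → cum 320  ≥ 182.5 → median here
  mile 18 (Delta, w=45) → cum 365
Optimal location: mile 17.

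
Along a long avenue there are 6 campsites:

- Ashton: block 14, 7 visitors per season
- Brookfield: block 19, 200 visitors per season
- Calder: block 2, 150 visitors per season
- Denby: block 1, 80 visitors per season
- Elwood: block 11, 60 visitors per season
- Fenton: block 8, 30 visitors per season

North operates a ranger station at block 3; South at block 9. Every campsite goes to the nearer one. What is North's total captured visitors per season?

230

The indifferent point is the midpoint (3+9)/2 = 6; campsites left of it (closer to North at 3) go to North, those right go to South.
  Denby at 1 (w=80) → North
  Calder at 2 (w=150) → North
  Fenton at 8 (w=30) → South
  Elwood at 11 (w=60) → South
  Ashton at 14 (w=7) → South
  Brookfield at 19 (w=200) → South
North captures 230; South captures 297.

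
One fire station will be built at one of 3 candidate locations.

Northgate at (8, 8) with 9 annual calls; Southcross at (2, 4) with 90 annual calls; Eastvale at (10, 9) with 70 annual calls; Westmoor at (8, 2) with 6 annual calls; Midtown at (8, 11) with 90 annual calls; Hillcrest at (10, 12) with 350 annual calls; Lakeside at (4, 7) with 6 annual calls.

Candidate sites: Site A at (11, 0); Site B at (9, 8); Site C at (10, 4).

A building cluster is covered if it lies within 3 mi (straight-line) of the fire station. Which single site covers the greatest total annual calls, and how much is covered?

Site B, covering 79

Coverage radius r = 3 mi; a point is covered iff (Δx)²+(Δy)² ≤ 3² = 9.
  Site A (11, 0): covers {none} → 0
  Site B (9, 8): covers {Northgate, Eastvale} → 79
  Site C (10, 4): covers {Westmoor} → 6
Maximum coverage at Site B: 79 annual calls.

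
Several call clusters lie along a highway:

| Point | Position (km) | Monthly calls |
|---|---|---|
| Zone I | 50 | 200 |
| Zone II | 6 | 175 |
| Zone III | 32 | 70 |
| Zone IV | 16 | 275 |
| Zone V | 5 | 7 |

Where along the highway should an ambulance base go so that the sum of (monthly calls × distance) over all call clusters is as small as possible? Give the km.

x = 16

For a sum of weighted absolute distances on a line, the optimum is the weighted median (not the mean). Total weight W = 727; half-weight = 363.5.
Sort by position and accumulate weight:
  km 5 (Zone V, w=7) → cum 7
  km 6 (Zone II, w=175) → cum 182
  km 16 (Zone IV, w=275) → cum 457  ≥ 363.5 → median here
  km 32 (Zone III, w=70) → cum 527
  km 50 (Zone I, w=200) → cum 727
Optimal location: km 16.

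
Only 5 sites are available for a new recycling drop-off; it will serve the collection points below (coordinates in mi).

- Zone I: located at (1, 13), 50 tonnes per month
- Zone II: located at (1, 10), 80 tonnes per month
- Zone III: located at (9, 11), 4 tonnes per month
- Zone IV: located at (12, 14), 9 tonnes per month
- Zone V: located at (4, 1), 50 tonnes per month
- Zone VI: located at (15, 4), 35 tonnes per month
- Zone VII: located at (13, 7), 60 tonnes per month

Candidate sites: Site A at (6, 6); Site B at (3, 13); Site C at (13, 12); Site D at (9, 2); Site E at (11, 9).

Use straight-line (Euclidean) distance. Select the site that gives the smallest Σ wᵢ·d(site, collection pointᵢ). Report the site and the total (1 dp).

Total weighted distance at each candidate:
  Site A (6, 6): total = 2071.9
  Site B (3, 13): total = 2322.0
  Site C (13, 12): total = 2911.2
  Site D (9, 2): total = 2593.0
  Site E (11, 9): total = 2325.0
Minimum is at Site A with total 2071.9 mi.

Site A, total 2071.9 mi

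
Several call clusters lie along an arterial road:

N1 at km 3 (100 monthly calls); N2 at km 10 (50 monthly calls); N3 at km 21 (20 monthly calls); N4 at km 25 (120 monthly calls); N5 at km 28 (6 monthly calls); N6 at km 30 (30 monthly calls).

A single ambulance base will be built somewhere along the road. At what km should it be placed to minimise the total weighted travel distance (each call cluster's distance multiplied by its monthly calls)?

For a sum of weighted absolute distances on a line, the optimum is the weighted median (not the mean). Total weight W = 326; half-weight = 163.
Sort by position and accumulate weight:
  km 3 (N1, w=100) → cum 100
  km 10 (N2, w=50) → cum 150
  km 21 (N3, w=20) → cum 170  ≥ 163 → median here
  km 25 (N4, w=120) → cum 290
  km 28 (N5, w=6) → cum 296
  km 30 (N6, w=30) → cum 326
Optimal location: km 21.

x = 21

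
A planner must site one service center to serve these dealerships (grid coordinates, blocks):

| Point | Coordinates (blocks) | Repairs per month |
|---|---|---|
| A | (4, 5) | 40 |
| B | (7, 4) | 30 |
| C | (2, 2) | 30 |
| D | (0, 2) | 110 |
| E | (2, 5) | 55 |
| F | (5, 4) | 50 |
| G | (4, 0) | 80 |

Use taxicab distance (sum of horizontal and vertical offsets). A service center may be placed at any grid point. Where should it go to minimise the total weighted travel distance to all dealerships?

(4, 2)

Manhattan distance separates: Σwᵢ(|x−xᵢ|+|y−yᵢ|) = Σwᵢ|x−xᵢ| + Σwᵢ|y−yᵢ|, so x and y are optimised independently as 1-D weighted medians.
Total weight W = 395; half = 197.5.
x-coordinate, sorted with cumulative weight:
  x=0 (D, w=110) cum 110
  x=2 (C, w=30) cum 140
  x=2 (E, w=55) cum 195
  x=4 (A, w=40) cum 235  ← median
  x=4 (G, w=80) cum 315
  x=5 (F, w=50) cum 365
  x=7 (B, w=30) cum 395
⇒ x* = 4
y-coordinate, sorted with cumulative weight:
  y=0 (G, w=80) cum 80
  y=2 (C, w=30) cum 110
  y=2 (D, w=110) cum 220  ← median
  y=4 (B, w=30) cum 250
  y=4 (F, w=50) cum 300
  y=5 (A, w=40) cum 340
  y=5 (E, w=55) cum 395
⇒ y* = 2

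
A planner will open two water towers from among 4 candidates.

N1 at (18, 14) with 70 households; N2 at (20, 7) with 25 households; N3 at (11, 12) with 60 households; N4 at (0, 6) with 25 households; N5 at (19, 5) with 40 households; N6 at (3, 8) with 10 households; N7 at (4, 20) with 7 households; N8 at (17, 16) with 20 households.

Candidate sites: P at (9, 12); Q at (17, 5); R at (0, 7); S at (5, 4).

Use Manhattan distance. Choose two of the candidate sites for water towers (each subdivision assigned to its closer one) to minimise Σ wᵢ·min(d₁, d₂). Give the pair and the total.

{P, Q}, total 1811

Evaluate every pair (each demand assigned to the nearer of the two):
  {P, Q}: total = 1811
  {Q, R}: total = 2089
  {Q, S}: total = 2259
  {P, R}: total = 2366
  {P, S}: total = 2456
  {R, S}: total = 4164
Best pair: {P, Q} with total 1811.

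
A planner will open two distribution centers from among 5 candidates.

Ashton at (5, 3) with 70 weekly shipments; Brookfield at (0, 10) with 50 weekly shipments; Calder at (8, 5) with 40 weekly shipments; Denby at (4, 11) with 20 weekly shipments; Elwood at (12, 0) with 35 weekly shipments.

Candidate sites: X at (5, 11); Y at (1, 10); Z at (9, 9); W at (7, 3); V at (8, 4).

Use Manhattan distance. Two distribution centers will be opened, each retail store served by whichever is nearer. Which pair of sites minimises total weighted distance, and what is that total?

Evaluate every pair (each demand assigned to the nearer of the two):
  {Y, W}: total = 670
  {Y, V}: total = 730
  {X, W}: total = 860
  {X, V}: total = 920
  {Z, W}: total = 1180
  {Z, V}: total = 1240
  {W, V}: total = 1380
  {Y, Z}: total = 1450
  {X, Z}: total = 1500
  {X, Y}: total = 1620
Best pair: {Y, W} with total 670.

{Y, W}, total 670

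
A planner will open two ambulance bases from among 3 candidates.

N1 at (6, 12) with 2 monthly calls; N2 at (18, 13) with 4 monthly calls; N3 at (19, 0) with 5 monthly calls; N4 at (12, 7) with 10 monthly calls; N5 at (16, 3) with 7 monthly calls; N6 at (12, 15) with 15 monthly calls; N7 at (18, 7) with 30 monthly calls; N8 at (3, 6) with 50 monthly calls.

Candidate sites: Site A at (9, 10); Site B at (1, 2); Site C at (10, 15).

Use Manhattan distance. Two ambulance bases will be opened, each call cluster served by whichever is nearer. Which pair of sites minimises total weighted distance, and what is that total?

{Site A, Site B}, total 1096

Evaluate every pair (each demand assigned to the nearer of the two):
  {Site A, Site B}: total = 1096
  {Site B, Site C}: total = 1176
  {Site A, Site C}: total = 1198
Best pair: {Site A, Site B} with total 1096.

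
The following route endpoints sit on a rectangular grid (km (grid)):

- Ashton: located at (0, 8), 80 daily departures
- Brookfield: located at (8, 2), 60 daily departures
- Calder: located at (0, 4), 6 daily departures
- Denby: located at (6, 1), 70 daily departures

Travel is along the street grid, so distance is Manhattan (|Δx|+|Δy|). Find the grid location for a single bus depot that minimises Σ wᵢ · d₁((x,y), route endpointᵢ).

Manhattan distance separates: Σwᵢ(|x−xᵢ|+|y−yᵢ|) = Σwᵢ|x−xᵢ| + Σwᵢ|y−yᵢ|, so x and y are optimised independently as 1-D weighted medians.
Total weight W = 216; half = 108.
x-coordinate, sorted with cumulative weight:
  x=0 (Ashton, w=80) cum 80
  x=0 (Calder, w=6) cum 86
  x=6 (Denby, w=70) cum 156  ← median
  x=8 (Brookfield, w=60) cum 216
⇒ x* = 6
y-coordinate, sorted with cumulative weight:
  y=1 (Denby, w=70) cum 70
  y=2 (Brookfield, w=60) cum 130  ← median
  y=4 (Calder, w=6) cum 136
  y=8 (Ashton, w=80) cum 216
⇒ y* = 2

(6, 2)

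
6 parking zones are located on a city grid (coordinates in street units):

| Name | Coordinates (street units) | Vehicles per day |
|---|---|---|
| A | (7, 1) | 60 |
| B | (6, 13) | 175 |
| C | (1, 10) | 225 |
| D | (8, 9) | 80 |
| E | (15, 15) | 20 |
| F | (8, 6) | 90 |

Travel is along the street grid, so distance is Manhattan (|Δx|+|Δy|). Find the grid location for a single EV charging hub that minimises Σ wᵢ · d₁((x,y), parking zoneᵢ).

Manhattan distance separates: Σwᵢ(|x−xᵢ|+|y−yᵢ|) = Σwᵢ|x−xᵢ| + Σwᵢ|y−yᵢ|, so x and y are optimised independently as 1-D weighted medians.
Total weight W = 650; half = 325.
x-coordinate, sorted with cumulative weight:
  x=1 (C, w=225) cum 225
  x=6 (B, w=175) cum 400  ← median
  x=7 (A, w=60) cum 460
  x=8 (D, w=80) cum 540
  x=8 (F, w=90) cum 630
  x=15 (E, w=20) cum 650
⇒ x* = 6
y-coordinate, sorted with cumulative weight:
  y=1 (A, w=60) cum 60
  y=6 (F, w=90) cum 150
  y=9 (D, w=80) cum 230
  y=10 (C, w=225) cum 455  ← median
  y=13 (B, w=175) cum 630
  y=15 (E, w=20) cum 650
⇒ y* = 10

(6, 10)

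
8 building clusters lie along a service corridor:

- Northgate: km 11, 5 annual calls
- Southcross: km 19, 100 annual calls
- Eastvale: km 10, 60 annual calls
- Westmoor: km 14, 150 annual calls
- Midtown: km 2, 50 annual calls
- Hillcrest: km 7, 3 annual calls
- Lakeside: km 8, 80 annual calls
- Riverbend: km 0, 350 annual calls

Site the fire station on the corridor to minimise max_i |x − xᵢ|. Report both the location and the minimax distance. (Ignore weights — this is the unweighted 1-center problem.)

location 9.5, max distance 9.5

The 1-center on a line is the midpoint of the two extreme points: leftmost at 0, rightmost at 19.
Optimal location = (0 + 19)/2 = 9.5; maximum distance = (19 − 0)/2 = 9.5.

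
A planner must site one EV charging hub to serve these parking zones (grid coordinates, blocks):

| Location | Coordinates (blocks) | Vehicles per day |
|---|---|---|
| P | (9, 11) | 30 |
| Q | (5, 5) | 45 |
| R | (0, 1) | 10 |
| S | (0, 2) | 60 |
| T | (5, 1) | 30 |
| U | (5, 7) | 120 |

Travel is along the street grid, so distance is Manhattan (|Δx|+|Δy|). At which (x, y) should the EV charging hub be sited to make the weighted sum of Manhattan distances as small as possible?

(5, 7)

Manhattan distance separates: Σwᵢ(|x−xᵢ|+|y−yᵢ|) = Σwᵢ|x−xᵢ| + Σwᵢ|y−yᵢ|, so x and y are optimised independently as 1-D weighted medians.
Total weight W = 295; half = 147.5.
x-coordinate, sorted with cumulative weight:
  x=0 (R, w=10) cum 10
  x=0 (S, w=60) cum 70
  x=5 (Q, w=45) cum 115
  x=5 (T, w=30) cum 145
  x=5 (U, w=120) cum 265  ← median
  x=9 (P, w=30) cum 295
⇒ x* = 5
y-coordinate, sorted with cumulative weight:
  y=1 (R, w=10) cum 10
  y=1 (T, w=30) cum 40
  y=2 (S, w=60) cum 100
  y=5 (Q, w=45) cum 145
  y=7 (U, w=120) cum 265  ← median
  y=11 (P, w=30) cum 295
⇒ y* = 7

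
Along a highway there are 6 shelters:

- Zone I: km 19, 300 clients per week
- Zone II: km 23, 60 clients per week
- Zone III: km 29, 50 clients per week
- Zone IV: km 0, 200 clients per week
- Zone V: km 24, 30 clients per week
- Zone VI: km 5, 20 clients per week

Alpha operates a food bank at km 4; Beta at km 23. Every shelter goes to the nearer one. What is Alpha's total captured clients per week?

220

The indifferent point is the midpoint (4+23)/2 = 13.5; shelters left of it (closer to Alpha at 4) go to Alpha, those right go to Beta.
  Zone IV at 0 (w=200) → Alpha
  Zone VI at 5 (w=20) → Alpha
  Zone I at 19 (w=300) → Beta
  Zone II at 23 (w=60) → Beta
  Zone V at 24 (w=30) → Beta
  Zone III at 29 (w=50) → Beta
Alpha captures 220; Beta captures 440.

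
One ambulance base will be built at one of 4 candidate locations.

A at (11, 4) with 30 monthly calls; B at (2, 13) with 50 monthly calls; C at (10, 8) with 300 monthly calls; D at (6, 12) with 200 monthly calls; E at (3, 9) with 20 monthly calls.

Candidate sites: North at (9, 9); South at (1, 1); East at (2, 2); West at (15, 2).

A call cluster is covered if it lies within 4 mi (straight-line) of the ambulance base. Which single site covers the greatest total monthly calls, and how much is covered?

Coverage radius r = 4 mi; a point is covered iff (Δx)²+(Δy)² ≤ 4² = 16.
  North (9, 9): covers {C} → 300
  South (1, 1): covers {none} → 0
  East (2, 2): covers {none} → 0
  West (15, 2): covers {none} → 0
Maximum coverage at North: 300 monthly calls.

North, covering 300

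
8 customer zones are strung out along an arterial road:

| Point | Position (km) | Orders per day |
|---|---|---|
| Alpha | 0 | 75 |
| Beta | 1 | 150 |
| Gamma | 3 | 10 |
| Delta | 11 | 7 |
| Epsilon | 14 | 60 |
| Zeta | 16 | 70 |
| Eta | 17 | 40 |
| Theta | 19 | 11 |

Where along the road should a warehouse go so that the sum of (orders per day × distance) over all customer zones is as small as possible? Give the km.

x = 1

For a sum of weighted absolute distances on a line, the optimum is the weighted median (not the mean). Total weight W = 423; half-weight = 211.5.
Sort by position and accumulate weight:
  km 0 (Alpha, w=75) → cum 75
  km 1 (Beta, w=150) → cum 225  ≥ 211.5 → median here
  km 3 (Gamma, w=10) → cum 235
  km 11 (Delta, w=7) → cum 242
  km 14 (Epsilon, w=60) → cum 302
  km 16 (Zeta, w=70) → cum 372
  km 17 (Eta, w=40) → cum 412
  km 19 (Theta, w=11) → cum 423
Optimal location: km 1.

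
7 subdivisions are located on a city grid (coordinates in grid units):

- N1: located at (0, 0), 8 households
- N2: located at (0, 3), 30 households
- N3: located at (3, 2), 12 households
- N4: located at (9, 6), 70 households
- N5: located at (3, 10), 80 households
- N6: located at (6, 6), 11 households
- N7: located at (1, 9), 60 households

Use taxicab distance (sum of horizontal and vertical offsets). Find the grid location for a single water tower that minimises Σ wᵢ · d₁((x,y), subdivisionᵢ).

(3, 9)

Manhattan distance separates: Σwᵢ(|x−xᵢ|+|y−yᵢ|) = Σwᵢ|x−xᵢ| + Σwᵢ|y−yᵢ|, so x and y are optimised independently as 1-D weighted medians.
Total weight W = 271; half = 135.5.
x-coordinate, sorted with cumulative weight:
  x=0 (N1, w=8) cum 8
  x=0 (N2, w=30) cum 38
  x=1 (N7, w=60) cum 98
  x=3 (N3, w=12) cum 110
  x=3 (N5, w=80) cum 190  ← median
  x=6 (N6, w=11) cum 201
  x=9 (N4, w=70) cum 271
⇒ x* = 3
y-coordinate, sorted with cumulative weight:
  y=0 (N1, w=8) cum 8
  y=2 (N3, w=12) cum 20
  y=3 (N2, w=30) cum 50
  y=6 (N4, w=70) cum 120
  y=6 (N6, w=11) cum 131
  y=9 (N7, w=60) cum 191  ← median
  y=10 (N5, w=80) cum 271
⇒ y* = 9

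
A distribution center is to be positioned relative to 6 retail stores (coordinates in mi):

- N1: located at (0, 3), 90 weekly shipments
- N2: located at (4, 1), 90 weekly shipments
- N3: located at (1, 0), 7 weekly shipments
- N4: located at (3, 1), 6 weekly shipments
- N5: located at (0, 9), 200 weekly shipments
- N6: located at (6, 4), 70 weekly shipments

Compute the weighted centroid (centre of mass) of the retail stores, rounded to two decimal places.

(1.74, 5.28)

The minimiser of Σwᵢ‖p−pᵢ‖² is the weighted centroid p* = (Σwᵢpᵢ)/(Σwᵢ).
Σwᵢ = 463.
Σwᵢxᵢ = 90·0 + 90·4 + 7·1 + 6·3 + 200·0 + 70·6 = 805.
Σwᵢyᵢ = 90·3 + 90·1 + 7·0 + 6·1 + 200·9 + 70·4 = 2446.
x* = 805/463 = 1.74, y* = 2446/463 = 5.28.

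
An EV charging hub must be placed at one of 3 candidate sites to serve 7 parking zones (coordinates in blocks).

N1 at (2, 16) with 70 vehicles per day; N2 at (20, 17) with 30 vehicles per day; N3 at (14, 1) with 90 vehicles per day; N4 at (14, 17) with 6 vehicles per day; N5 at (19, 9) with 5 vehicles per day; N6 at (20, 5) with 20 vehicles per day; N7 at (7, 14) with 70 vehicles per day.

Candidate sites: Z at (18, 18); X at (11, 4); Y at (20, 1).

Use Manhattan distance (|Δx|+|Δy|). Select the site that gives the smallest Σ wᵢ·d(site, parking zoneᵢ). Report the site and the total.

X, total 4011 blocks

Total weighted distance at each candidate:
  Z (18, 18): total = 4670
  X (11, 4): total = 4011
  Y (20, 1): total = 5407
Minimum is at X with total 4011 blocks.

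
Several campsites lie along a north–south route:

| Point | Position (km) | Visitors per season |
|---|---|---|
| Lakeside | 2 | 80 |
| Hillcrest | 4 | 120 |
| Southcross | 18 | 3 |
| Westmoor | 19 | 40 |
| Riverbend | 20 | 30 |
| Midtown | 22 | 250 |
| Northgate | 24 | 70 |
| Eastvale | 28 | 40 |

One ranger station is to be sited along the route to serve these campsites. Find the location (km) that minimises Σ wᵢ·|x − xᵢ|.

x = 22

For a sum of weighted absolute distances on a line, the optimum is the weighted median (not the mean). Total weight W = 633; half-weight = 316.5.
Sort by position and accumulate weight:
  km 2 (Lakeside, w=80) → cum 80
  km 4 (Hillcrest, w=120) → cum 200
  km 18 (Southcross, w=3) → cum 203
  km 19 (Westmoor, w=40) → cum 243
  km 20 (Riverbend, w=30) → cum 273
  km 22 (Midtown, w=250) → cum 523  ≥ 316.5 → median here
  km 24 (Northgate, w=70) → cum 593
  km 28 (Eastvale, w=40) → cum 633
Optimal location: km 22.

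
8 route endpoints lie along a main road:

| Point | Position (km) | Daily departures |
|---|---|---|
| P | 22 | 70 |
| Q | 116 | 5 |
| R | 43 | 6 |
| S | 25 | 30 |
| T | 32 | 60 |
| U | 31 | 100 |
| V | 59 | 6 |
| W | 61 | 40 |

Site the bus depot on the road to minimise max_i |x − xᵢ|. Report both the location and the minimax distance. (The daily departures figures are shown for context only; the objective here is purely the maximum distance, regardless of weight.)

location 69, max distance 47

The 1-center on a line is the midpoint of the two extreme points: leftmost at 22, rightmost at 116.
Optimal location = (22 + 116)/2 = 69; maximum distance = (116 − 22)/2 = 47.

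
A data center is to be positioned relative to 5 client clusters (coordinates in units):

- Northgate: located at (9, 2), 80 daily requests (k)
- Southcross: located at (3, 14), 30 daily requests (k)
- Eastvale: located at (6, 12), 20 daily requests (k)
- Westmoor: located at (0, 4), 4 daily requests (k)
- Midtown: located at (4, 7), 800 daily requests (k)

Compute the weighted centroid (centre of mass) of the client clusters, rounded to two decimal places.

(4.42, 6.89)

The minimiser of Σwᵢ‖p−pᵢ‖² is the weighted centroid p* = (Σwᵢpᵢ)/(Σwᵢ).
Σwᵢ = 934.
Σwᵢxᵢ = 80·9 + 30·3 + 20·6 + 4·0 + 800·4 = 4130.
Σwᵢyᵢ = 80·2 + 30·14 + 20·12 + 4·4 + 800·7 = 6436.
x* = 4130/934 = 4.42, y* = 6436/934 = 6.89.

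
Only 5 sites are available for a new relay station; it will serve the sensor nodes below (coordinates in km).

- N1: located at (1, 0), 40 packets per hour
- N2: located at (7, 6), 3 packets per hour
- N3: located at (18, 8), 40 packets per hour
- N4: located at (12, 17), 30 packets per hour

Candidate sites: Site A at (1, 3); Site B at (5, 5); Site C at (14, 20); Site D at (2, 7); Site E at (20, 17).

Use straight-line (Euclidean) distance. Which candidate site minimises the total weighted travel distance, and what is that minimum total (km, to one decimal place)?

Total weighted distance at each candidate:
  Site A (1, 3): total = 1383.1
  Site B (5, 5): total = 1213.3
  Site C (14, 20): total = 1615.2
  Site D (2, 7): total = 1363.7
  Site E (20, 17): total = 1679.7
Minimum is at Site B with total 1213.3 km.

Site B, total 1213.3 km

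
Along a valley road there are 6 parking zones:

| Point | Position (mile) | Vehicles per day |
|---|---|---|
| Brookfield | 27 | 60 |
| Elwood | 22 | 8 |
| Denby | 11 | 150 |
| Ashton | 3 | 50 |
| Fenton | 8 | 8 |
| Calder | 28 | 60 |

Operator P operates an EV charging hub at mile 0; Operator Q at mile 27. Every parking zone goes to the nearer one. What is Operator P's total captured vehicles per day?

208

The indifferent point is the midpoint (0+27)/2 = 13.5; parking zones left of it (closer to Operator P at 0) go to Operator P, those right go to Operator Q.
  Ashton at 3 (w=50) → Operator P
  Fenton at 8 (w=8) → Operator P
  Denby at 11 (w=150) → Operator P
  Elwood at 22 (w=8) → Operator Q
  Brookfield at 27 (w=60) → Operator Q
  Calder at 28 (w=60) → Operator Q
Operator P captures 208; Operator Q captures 128.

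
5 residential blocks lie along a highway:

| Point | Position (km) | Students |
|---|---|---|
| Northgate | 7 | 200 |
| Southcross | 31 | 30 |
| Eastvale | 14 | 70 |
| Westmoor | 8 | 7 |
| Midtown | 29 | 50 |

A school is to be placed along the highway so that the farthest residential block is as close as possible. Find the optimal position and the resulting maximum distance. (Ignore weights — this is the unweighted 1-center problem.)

location 19, max distance 12

The 1-center on a line is the midpoint of the two extreme points: leftmost at 7, rightmost at 31.
Optimal location = (7 + 31)/2 = 19; maximum distance = (31 − 7)/2 = 12.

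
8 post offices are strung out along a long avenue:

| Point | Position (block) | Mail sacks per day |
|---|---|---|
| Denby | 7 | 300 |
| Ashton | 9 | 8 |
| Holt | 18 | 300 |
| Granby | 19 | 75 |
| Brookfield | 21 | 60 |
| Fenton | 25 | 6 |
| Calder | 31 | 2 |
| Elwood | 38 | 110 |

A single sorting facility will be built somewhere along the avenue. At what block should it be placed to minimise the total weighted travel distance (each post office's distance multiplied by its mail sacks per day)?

For a sum of weighted absolute distances on a line, the optimum is the weighted median (not the mean). Total weight W = 861; half-weight = 430.5.
Sort by position and accumulate weight:
  block 7 (Denby, w=300) → cum 300
  block 9 (Ashton, w=8) → cum 308
  block 18 (Holt, w=300) → cum 608  ≥ 430.5 → median here
  block 19 (Granby, w=75) → cum 683
  block 21 (Brookfield, w=60) → cum 743
  block 25 (Fenton, w=6) → cum 749
  block 31 (Calder, w=2) → cum 751
  block 38 (Elwood, w=110) → cum 861
Optimal location: block 18.

x = 18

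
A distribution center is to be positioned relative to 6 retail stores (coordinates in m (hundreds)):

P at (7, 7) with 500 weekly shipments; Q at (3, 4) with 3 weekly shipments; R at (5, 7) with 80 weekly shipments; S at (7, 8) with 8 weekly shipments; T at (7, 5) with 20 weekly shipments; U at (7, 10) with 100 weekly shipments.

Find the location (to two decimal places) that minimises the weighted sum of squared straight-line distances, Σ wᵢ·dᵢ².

(6.76, 7.36)

The minimiser of Σwᵢ‖p−pᵢ‖² is the weighted centroid p* = (Σwᵢpᵢ)/(Σwᵢ).
Σwᵢ = 711.
Σwᵢxᵢ = 500·7 + 3·3 + 80·5 + 8·7 + 20·7 + 100·7 = 4805.
Σwᵢyᵢ = 500·7 + 3·4 + 80·7 + 8·8 + 20·5 + 100·10 = 5236.
x* = 4805/711 = 6.76, y* = 5236/711 = 7.36.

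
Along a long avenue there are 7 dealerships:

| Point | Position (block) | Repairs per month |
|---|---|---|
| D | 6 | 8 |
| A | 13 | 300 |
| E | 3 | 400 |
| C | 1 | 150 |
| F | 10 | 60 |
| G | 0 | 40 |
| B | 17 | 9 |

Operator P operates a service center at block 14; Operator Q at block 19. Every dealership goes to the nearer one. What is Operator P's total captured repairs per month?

958

The indifferent point is the midpoint (14+19)/2 = 16.5; dealerships left of it (closer to Operator P at 14) go to Operator P, those right go to Operator Q.
  G at 0 (w=40) → Operator P
  C at 1 (w=150) → Operator P
  E at 3 (w=400) → Operator P
  D at 6 (w=8) → Operator P
  F at 10 (w=60) → Operator P
  A at 13 (w=300) → Operator P
  B at 17 (w=9) → Operator Q
Operator P captures 958; Operator Q captures 9.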